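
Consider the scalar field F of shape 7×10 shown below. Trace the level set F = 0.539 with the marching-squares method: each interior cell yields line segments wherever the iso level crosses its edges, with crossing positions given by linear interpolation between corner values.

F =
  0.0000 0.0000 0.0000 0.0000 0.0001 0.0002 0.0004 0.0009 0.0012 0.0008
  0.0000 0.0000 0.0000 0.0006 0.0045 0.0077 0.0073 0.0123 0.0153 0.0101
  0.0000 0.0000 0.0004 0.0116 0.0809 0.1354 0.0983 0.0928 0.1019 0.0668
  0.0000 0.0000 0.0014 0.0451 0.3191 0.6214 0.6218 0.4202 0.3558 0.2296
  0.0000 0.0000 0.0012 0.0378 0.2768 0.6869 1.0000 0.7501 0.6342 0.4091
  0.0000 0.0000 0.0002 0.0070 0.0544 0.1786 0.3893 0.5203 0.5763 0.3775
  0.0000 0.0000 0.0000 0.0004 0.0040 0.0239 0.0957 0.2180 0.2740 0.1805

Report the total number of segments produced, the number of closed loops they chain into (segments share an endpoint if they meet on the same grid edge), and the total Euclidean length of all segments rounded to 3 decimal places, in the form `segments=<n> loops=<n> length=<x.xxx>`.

segments=14 loops=1 length=9.895

cell (2,4): code 0100 → (2.830,5.000)–(3.000,4.727)
cell (2,5): code 1100 → (2.842,6.000)–(2.830,5.000)
cell (2,6): code 1000 → (3.000,6.411)–(2.842,6.000)
cell (3,4): code 0110 → (3.000,4.727)–(4.000,4.639)
cell (3,6): code 1101 → (3.360,7.000)–(3.000,6.411)
cell (3,7): code 1100 → (3.658,8.000)–(3.360,7.000)
cell (3,8): code 1000 → (4.000,8.423)–(3.658,8.000)
cell (4,4): code 0010 → (4.000,4.639)–(4.291,5.000)
cell (4,5): code 0011 → (4.291,5.000)–(4.755,6.000)
cell (4,6): code 0011 → (4.755,6.000)–(4.919,7.000)
cell (4,7): code 0111 → (4.919,7.000)–(5.000,7.334)
cell (4,8): code 1001 → (5.000,8.188)–(4.000,8.423)
cell (5,7): code 0010 → (5.000,7.334)–(5.123,8.000)
cell (5,8): code 0001 → (5.123,8.000)–(5.000,8.188)
total: 14 segments, chained into 1 closed loop(s), length Σ = 9.895019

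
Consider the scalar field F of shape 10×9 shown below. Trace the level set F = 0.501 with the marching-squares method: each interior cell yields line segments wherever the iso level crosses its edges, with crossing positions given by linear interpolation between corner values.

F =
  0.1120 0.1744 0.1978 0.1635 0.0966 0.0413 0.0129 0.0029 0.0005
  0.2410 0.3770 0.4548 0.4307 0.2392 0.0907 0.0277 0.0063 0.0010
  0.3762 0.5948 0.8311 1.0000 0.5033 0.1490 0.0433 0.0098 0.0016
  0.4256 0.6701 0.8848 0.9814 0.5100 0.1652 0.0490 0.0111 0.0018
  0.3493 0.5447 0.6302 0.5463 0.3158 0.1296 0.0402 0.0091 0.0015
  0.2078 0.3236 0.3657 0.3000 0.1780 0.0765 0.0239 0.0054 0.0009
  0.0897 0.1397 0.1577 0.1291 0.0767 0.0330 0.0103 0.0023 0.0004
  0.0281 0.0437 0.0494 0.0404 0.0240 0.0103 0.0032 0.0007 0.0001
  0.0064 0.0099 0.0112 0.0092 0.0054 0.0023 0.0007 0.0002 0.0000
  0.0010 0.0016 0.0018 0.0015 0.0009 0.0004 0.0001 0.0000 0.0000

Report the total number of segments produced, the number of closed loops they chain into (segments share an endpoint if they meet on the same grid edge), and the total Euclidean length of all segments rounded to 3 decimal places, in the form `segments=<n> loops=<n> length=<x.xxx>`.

segments=14 loops=1 length=11.131

cell (1,0): code 0100 → (1.569,1.000)–(2.000,0.571)
cell (1,1): code 1100 → (1.123,2.000)–(1.569,1.000)
cell (1,2): code 1100 → (1.123,3.000)–(1.123,2.000)
cell (1,3): code 1100 → (1.991,4.000)–(1.123,3.000)
cell (1,4): code 1000 → (2.000,4.006)–(1.991,4.000)
cell (2,0): code 0110 → (2.000,0.571)–(3.000,0.308)
cell (2,4): code 1001 → (3.000,4.026)–(2.000,4.006)
cell (3,0): code 0110 → (3.000,0.308)–(4.000,0.776)
cell (3,3): code 1011 → (4.000,3.197)–(3.046,4.000)
cell (3,4): code 0001 → (3.046,4.000)–(3.000,4.026)
cell (4,0): code 0010 → (4.000,0.776)–(4.198,1.000)
cell (4,1): code 0011 → (4.198,1.000)–(4.488,2.000)
cell (4,2): code 0011 → (4.488,2.000)–(4.184,3.000)
cell (4,3): code 0001 → (4.184,3.000)–(4.000,3.197)
total: 14 segments, chained into 1 closed loop(s), length Σ = 11.130791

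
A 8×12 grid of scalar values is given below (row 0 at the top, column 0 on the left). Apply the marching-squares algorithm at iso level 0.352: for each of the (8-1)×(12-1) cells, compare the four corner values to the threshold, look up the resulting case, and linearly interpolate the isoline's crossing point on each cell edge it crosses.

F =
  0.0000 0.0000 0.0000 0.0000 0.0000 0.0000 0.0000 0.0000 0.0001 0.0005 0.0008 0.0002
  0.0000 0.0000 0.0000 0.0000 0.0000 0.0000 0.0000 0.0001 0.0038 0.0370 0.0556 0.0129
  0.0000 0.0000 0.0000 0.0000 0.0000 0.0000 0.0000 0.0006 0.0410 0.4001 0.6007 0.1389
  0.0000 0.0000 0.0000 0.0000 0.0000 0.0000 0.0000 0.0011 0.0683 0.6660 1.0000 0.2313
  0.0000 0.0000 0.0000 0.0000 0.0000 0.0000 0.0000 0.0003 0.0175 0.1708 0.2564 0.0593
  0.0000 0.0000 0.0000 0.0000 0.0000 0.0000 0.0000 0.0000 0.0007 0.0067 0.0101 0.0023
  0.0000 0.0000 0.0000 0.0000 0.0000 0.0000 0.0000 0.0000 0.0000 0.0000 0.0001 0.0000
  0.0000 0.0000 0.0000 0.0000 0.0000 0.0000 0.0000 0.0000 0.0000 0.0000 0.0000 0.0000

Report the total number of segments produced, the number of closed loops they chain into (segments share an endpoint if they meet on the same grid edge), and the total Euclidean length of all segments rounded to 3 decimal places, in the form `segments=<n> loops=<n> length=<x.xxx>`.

segments=8 loops=1 length=7.128

cell (1,8): code 0100 → (1.868,9.000)–(2.000,8.866)
cell (1,9): code 1100 → (1.544,10.000)–(1.868,9.000)
cell (1,10): code 1000 → (2.000,10.539)–(1.544,10.000)
cell (2,8): code 0110 → (2.000,8.866)–(3.000,8.475)
cell (2,10): code 1001 → (3.000,10.843)–(2.000,10.539)
cell (3,8): code 0010 → (3.000,8.475)–(3.634,9.000)
cell (3,9): code 0011 → (3.634,9.000)–(3.871,10.000)
cell (3,10): code 0001 → (3.871,10.000)–(3.000,10.843)
total: 8 segments, chained into 1 closed loop(s), length Σ = 7.128174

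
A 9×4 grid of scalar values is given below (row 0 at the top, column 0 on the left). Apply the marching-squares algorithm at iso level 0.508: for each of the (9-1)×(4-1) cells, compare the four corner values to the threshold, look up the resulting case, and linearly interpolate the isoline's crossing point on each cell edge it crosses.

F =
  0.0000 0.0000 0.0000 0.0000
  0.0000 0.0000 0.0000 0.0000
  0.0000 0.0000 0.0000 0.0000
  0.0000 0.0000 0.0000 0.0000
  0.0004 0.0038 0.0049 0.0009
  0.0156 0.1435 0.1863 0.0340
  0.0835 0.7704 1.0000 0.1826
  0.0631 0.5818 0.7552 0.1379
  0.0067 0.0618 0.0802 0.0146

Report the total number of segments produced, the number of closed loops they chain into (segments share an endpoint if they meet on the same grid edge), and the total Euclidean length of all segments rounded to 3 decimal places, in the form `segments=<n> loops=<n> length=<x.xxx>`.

cell (5,0): code 0100 → (5.581,1.000)–(6.000,0.618)
cell (5,1): code 1100 → (5.395,2.000)–(5.581,1.000)
cell (5,2): code 1000 → (6.000,2.602)–(5.395,2.000)
cell (6,0): code 0110 → (6.000,0.618)–(7.000,0.858)
cell (6,2): code 1001 → (7.000,2.400)–(6.000,2.602)
cell (7,0): code 0010 → (7.000,0.858)–(7.142,1.000)
cell (7,1): code 0011 → (7.142,1.000)–(7.366,2.000)
cell (7,2): code 0001 → (7.366,2.000)–(7.000,2.400)
total: 8 segments, chained into 1 closed loop(s), length Σ = 6.253904

segments=8 loops=1 length=6.254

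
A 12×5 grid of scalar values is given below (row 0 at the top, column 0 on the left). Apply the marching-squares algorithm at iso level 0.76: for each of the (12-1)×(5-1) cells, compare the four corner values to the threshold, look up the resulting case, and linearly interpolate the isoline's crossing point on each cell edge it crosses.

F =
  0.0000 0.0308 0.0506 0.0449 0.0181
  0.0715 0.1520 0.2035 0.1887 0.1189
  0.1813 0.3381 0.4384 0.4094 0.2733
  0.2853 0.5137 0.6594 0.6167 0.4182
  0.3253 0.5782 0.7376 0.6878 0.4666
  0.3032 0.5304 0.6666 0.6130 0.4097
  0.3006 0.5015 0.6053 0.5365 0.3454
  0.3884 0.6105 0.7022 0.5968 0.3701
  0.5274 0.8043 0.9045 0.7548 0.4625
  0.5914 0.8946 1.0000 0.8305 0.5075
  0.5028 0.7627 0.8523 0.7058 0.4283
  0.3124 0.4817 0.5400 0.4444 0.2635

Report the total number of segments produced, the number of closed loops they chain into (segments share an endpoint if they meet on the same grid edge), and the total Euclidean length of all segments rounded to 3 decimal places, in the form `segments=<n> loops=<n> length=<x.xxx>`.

segments=12 loops=1 length=8.681

cell (7,0): code 0100 → (7.771,1.000)–(8.000,0.840)
cell (7,1): code 1100 → (7.286,2.000)–(7.771,1.000)
cell (7,2): code 1000 → (8.000,2.965)–(7.286,2.000)
cell (8,0): code 0110 → (8.000,0.840)–(9.000,0.556)
cell (8,2): code 1101 → (8.069,3.000)–(8.000,2.965)
cell (8,3): code 1000 → (9.000,3.218)–(8.069,3.000)
cell (9,0): code 0110 → (9.000,0.556)–(10.000,0.990)
cell (9,2): code 1011 → (10.000,2.630)–(9.565,3.000)
cell (9,3): code 0001 → (9.565,3.000)–(9.000,3.218)
cell (10,0): code 0010 → (10.000,0.990)–(10.010,1.000)
cell (10,1): code 0011 → (10.010,1.000)–(10.296,2.000)
cell (10,2): code 0001 → (10.296,2.000)–(10.000,2.630)
total: 12 segments, chained into 1 closed loop(s), length Σ = 8.681462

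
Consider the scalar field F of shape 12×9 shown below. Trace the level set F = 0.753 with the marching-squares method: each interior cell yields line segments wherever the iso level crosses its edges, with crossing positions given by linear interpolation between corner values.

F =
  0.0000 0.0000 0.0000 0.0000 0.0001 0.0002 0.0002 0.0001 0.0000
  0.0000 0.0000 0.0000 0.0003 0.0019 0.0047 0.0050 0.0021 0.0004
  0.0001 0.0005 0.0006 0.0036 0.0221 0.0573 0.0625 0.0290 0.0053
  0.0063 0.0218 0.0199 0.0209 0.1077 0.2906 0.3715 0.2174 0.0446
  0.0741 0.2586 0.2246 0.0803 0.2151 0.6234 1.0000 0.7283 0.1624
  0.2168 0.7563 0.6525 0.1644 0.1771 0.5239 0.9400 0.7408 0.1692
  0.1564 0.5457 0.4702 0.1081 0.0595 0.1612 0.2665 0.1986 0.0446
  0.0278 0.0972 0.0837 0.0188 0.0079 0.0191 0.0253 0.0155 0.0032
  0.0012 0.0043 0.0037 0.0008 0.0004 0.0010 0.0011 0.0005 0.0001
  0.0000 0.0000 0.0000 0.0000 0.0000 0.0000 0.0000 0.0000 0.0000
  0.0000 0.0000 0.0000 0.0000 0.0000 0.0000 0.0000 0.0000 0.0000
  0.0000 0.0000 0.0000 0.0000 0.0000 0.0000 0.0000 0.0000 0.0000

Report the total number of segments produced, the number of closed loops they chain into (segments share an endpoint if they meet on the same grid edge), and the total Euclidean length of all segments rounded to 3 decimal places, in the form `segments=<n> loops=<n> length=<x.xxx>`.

segments=10 loops=2 length=5.378

cell (3,5): code 0100 → (3.607,6.000)–(4.000,5.344)
cell (3,6): code 1000 → (4.000,6.909)–(3.607,6.000)
cell (4,0): code 0100 → (4.993,1.000)–(5.000,0.994)
cell (4,1): code 1000 → (5.000,1.032)–(4.993,1.000)
cell (4,5): code 0110 → (4.000,5.344)–(5.000,5.551)
cell (4,6): code 1001 → (5.000,6.939)–(4.000,6.909)
cell (5,0): code 0010 → (5.000,0.994)–(5.016,1.000)
cell (5,1): code 0001 → (5.016,1.000)–(5.000,1.032)
cell (5,5): code 0010 → (5.000,5.551)–(5.278,6.000)
cell (5,6): code 0001 → (5.278,6.000)–(5.000,6.939)
total: 10 segments, chained into 2 closed loop(s), length Σ = 5.377510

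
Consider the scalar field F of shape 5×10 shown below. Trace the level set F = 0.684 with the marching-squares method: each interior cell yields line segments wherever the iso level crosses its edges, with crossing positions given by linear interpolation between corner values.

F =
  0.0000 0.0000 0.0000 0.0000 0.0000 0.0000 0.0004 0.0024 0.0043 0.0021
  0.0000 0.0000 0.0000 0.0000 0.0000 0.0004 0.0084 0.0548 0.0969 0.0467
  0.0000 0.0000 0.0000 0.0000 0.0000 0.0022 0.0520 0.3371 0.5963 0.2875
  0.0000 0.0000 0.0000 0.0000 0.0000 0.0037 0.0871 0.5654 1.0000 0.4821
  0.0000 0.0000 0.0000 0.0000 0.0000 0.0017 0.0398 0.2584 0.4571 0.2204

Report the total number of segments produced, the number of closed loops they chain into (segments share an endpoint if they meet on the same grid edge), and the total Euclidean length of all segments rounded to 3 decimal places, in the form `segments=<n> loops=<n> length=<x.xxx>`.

segments=4 loops=1 length=3.835

cell (2,7): code 0100 → (2.217,8.000)–(3.000,7.273)
cell (2,8): code 1000 → (3.000,8.610)–(2.217,8.000)
cell (3,7): code 0010 → (3.000,7.273)–(3.582,8.000)
cell (3,8): code 0001 → (3.582,8.000)–(3.000,8.610)
total: 4 segments, chained into 1 closed loop(s), length Σ = 3.835475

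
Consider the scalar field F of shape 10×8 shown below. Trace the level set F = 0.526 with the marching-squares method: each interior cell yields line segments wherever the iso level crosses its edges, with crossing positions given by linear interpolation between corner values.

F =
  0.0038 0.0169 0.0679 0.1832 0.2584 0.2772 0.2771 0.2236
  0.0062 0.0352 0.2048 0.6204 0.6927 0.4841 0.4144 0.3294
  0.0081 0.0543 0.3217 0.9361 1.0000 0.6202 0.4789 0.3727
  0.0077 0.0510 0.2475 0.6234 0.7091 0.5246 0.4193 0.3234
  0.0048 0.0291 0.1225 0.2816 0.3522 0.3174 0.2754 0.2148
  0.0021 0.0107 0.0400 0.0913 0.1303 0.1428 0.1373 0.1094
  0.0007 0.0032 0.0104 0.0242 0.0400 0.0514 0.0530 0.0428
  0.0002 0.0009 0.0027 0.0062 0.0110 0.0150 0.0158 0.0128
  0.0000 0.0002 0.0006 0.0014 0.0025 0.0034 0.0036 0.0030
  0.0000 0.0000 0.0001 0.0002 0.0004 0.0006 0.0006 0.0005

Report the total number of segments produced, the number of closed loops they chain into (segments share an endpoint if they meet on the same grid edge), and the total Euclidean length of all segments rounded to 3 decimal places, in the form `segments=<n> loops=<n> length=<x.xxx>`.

cell (0,2): code 0100 → (0.784,3.000)–(1.000,2.773)
cell (0,3): code 1100 → (0.616,4.000)–(0.784,3.000)
cell (0,4): code 1000 → (1.000,4.799)–(0.616,4.000)
cell (1,2): code 0110 → (1.000,2.773)–(2.000,2.333)
cell (1,4): code 1101 → (1.308,5.000)–(1.000,4.799)
cell (1,5): code 1000 → (2.000,5.667)–(1.308,5.000)
cell (2,2): code 0110 → (2.000,2.333)–(3.000,2.741)
cell (2,4): code 1011 → (3.000,4.992)–(2.985,5.000)
cell (2,5): code 0001 → (2.985,5.000)–(2.000,5.667)
cell (3,2): code 0010 → (3.000,2.741)–(3.285,3.000)
cell (3,3): code 0011 → (3.285,3.000)–(3.513,4.000)
cell (3,4): code 0001 → (3.513,4.000)–(3.000,4.992)
total: 12 segments, chained into 1 closed loop(s), length Σ = 9.449530

segments=12 loops=1 length=9.450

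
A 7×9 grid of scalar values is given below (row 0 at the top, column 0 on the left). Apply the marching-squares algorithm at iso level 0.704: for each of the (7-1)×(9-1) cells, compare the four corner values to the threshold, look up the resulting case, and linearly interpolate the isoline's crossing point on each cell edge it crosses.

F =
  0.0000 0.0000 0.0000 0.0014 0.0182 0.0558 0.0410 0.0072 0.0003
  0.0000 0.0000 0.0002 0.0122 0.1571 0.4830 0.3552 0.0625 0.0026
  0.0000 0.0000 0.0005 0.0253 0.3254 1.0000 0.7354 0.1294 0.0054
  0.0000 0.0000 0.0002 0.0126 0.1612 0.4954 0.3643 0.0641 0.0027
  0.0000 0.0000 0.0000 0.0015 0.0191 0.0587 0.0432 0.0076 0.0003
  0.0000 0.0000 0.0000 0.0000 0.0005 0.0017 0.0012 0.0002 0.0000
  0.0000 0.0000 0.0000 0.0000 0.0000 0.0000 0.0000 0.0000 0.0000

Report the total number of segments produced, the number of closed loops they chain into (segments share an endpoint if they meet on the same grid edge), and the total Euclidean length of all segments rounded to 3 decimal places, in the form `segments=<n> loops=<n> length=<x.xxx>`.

segments=6 loops=1 length=3.883

cell (1,4): code 0100 → (1.427,5.000)–(2.000,4.561)
cell (1,5): code 1100 → (1.917,6.000)–(1.427,5.000)
cell (1,6): code 1000 → (2.000,6.052)–(1.917,6.000)
cell (2,4): code 0010 → (2.000,4.561)–(2.587,5.000)
cell (2,5): code 0011 → (2.587,5.000)–(2.085,6.000)
cell (2,6): code 0001 → (2.085,6.000)–(2.000,6.052)
total: 6 segments, chained into 1 closed loop(s), length Σ = 3.883098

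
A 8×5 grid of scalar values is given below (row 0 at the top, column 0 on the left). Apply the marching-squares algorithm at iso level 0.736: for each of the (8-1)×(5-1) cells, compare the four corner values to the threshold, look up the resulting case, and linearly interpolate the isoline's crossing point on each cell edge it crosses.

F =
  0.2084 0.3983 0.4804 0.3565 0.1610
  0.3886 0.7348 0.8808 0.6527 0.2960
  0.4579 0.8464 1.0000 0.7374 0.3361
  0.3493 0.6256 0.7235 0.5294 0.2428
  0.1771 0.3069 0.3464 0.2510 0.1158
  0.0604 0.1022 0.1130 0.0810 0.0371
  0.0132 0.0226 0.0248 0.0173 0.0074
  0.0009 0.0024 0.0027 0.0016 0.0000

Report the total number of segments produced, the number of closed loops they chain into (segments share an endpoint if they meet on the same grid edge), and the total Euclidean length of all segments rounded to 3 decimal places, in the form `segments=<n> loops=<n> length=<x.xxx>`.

cell (0,1): code 0100 → (0.638,2.000)–(1.000,1.008)
cell (0,2): code 1000 → (1.000,2.635)–(0.638,2.000)
cell (1,0): code 0100 → (1.011,1.000)–(2.000,0.716)
cell (1,1): code 1110 → (1.000,1.008)–(1.011,1.000)
cell (1,2): code 1101 → (1.983,3.000)–(1.000,2.635)
cell (1,3): code 1000 → (2.000,3.003)–(1.983,3.000)
cell (2,0): code 0010 → (2.000,0.716)–(2.500,1.000)
cell (2,1): code 0011 → (2.500,1.000)–(2.955,2.000)
cell (2,2): code 0011 → (2.955,2.000)–(2.007,3.000)
cell (2,3): code 0001 → (2.007,3.000)–(2.000,3.003)
total: 10 segments, chained into 1 closed loop(s), length Σ = 6.954245

segments=10 loops=1 length=6.954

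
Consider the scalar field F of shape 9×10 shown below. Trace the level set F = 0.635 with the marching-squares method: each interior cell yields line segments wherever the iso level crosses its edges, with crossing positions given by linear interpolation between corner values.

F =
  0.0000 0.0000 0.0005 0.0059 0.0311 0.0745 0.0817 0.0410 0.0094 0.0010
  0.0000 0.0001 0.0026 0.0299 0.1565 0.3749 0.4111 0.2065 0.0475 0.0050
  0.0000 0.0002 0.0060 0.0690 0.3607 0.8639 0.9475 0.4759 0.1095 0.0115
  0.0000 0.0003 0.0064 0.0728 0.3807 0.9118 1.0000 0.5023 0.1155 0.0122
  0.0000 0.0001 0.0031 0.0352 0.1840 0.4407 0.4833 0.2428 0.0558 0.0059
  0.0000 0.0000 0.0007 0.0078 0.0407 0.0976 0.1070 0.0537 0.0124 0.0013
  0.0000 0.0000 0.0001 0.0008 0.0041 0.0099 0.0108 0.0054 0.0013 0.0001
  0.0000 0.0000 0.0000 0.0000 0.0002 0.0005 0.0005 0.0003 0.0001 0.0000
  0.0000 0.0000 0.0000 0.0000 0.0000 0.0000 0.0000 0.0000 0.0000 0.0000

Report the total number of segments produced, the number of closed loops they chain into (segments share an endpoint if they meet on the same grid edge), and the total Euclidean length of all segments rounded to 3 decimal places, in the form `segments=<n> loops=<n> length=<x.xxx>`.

cell (1,4): code 0100 → (1.532,5.000)–(2.000,4.545)
cell (1,5): code 1100 → (1.417,6.000)–(1.532,5.000)
cell (1,6): code 1000 → (2.000,6.663)–(1.417,6.000)
cell (2,4): code 0110 → (2.000,4.545)–(3.000,4.479)
cell (2,6): code 1001 → (3.000,6.733)–(2.000,6.663)
cell (3,4): code 0010 → (3.000,4.479)–(3.588,5.000)
cell (3,5): code 0011 → (3.588,5.000)–(3.706,6.000)
cell (3,6): code 0001 → (3.706,6.000)–(3.000,6.733)
total: 8 segments, chained into 1 closed loop(s), length Σ = 7.356966

segments=8 loops=1 length=7.357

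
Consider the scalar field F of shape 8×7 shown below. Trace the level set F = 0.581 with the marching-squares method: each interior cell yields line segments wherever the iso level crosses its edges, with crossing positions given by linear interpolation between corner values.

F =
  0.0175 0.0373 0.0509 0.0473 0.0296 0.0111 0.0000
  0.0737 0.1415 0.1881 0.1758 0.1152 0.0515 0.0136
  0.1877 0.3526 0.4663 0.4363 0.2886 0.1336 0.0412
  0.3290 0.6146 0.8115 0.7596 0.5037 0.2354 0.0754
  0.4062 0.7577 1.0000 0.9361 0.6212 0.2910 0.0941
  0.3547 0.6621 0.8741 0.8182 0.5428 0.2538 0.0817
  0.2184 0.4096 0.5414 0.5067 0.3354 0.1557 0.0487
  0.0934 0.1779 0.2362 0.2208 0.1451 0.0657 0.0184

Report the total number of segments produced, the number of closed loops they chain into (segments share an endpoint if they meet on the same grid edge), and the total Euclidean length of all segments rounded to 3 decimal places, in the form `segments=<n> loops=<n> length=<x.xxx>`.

segments=14 loops=1 length=11.146

cell (2,0): code 0100 → (2.872,1.000)–(3.000,0.882)
cell (2,1): code 1100 → (2.332,2.000)–(2.872,1.000)
cell (2,2): code 1100 → (2.448,3.000)–(2.332,2.000)
cell (2,3): code 1000 → (3.000,3.698)–(2.448,3.000)
cell (3,0): code 0110 → (3.000,0.882)–(4.000,0.497)
cell (3,3): code 1101 → (3.658,4.000)–(3.000,3.698)
cell (3,4): code 1000 → (4.000,4.122)–(3.658,4.000)
cell (4,0): code 0110 → (4.000,0.497)–(5.000,0.736)
cell (4,3): code 1011 → (5.000,3.861)–(4.513,4.000)
cell (4,4): code 0001 → (4.513,4.000)–(4.000,4.122)
cell (5,0): code 0010 → (5.000,0.736)–(5.321,1.000)
cell (5,1): code 0011 → (5.321,1.000)–(5.881,2.000)
cell (5,2): code 0011 → (5.881,2.000)–(5.761,3.000)
cell (5,3): code 0001 → (5.761,3.000)–(5.000,3.861)
total: 14 segments, chained into 1 closed loop(s), length Σ = 11.145799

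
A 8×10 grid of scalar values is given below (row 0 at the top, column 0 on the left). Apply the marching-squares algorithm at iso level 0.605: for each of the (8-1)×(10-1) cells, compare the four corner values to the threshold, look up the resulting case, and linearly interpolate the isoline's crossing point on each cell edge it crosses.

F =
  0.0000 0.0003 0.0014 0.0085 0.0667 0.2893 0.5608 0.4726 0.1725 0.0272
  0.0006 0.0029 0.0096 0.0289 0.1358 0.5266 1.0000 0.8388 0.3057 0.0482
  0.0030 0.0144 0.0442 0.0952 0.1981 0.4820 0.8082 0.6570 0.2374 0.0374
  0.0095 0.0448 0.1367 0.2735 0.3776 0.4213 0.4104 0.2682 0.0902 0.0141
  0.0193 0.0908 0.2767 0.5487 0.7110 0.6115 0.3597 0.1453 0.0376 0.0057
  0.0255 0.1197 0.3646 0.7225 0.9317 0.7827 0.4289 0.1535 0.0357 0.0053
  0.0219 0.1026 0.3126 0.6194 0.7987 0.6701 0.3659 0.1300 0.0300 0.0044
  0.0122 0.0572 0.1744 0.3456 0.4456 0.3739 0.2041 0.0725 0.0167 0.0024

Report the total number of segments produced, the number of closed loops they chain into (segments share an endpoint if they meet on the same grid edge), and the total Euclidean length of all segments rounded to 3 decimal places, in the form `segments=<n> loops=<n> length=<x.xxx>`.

cell (0,5): code 0100 → (0.101,6.000)–(1.000,5.166)
cell (0,6): code 1100 → (0.362,7.000)–(0.101,6.000)
cell (0,7): code 1000 → (1.000,7.439)–(0.362,7.000)
cell (1,5): code 0110 → (1.000,5.166)–(2.000,5.377)
cell (1,7): code 1001 → (2.000,7.124)–(1.000,7.439)
cell (2,5): code 0010 → (2.000,5.377)–(2.511,6.000)
cell (2,6): code 0011 → (2.511,6.000)–(2.134,7.000)
cell (2,7): code 0001 → (2.134,7.000)–(2.000,7.124)
cell (3,3): code 0100 → (3.682,4.000)–(4.000,3.347)
cell (3,4): code 1100 → (3.966,5.000)–(3.682,4.000)
cell (3,5): code 1000 → (4.000,5.026)–(3.966,5.000)
cell (4,2): code 0100 → (4.324,3.000)–(5.000,2.672)
cell (4,3): code 1110 → (4.000,3.347)–(4.324,3.000)
cell (4,5): code 1001 → (5.000,5.502)–(4.000,5.026)
cell (5,2): code 0110 → (5.000,2.672)–(6.000,2.953)
cell (5,5): code 1001 → (6.000,5.214)–(5.000,5.502)
cell (6,2): code 0010 → (6.000,2.953)–(6.053,3.000)
cell (6,3): code 0011 → (6.053,3.000)–(6.549,4.000)
cell (6,4): code 0011 → (6.549,4.000)–(6.220,5.000)
cell (6,5): code 0001 → (6.220,5.000)–(6.000,5.214)
total: 20 segments, chained into 2 closed loop(s), length Σ = 15.930233

segments=20 loops=2 length=15.930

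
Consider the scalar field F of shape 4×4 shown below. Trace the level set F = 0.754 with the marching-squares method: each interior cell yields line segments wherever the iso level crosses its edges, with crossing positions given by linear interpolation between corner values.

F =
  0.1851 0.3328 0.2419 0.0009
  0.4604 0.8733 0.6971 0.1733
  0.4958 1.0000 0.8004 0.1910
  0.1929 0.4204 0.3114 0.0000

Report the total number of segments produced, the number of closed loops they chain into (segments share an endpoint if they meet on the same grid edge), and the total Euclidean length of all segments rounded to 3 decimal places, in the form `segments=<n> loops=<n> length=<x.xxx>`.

segments=8 loops=1 length=5.011

cell (0,0): code 0100 → (0.779,1.000)–(1.000,0.711)
cell (0,1): code 1000 → (1.000,1.677)–(0.779,1.000)
cell (1,0): code 0110 → (1.000,0.711)–(2.000,0.512)
cell (1,1): code 1101 → (1.551,2.000)–(1.000,1.677)
cell (1,2): code 1000 → (2.000,2.076)–(1.551,2.000)
cell (2,0): code 0010 → (2.000,0.512)–(2.424,1.000)
cell (2,1): code 0011 → (2.424,1.000)–(2.095,2.000)
cell (2,2): code 0001 → (2.095,2.000)–(2.000,2.076)
total: 8 segments, chained into 1 closed loop(s), length Σ = 5.010660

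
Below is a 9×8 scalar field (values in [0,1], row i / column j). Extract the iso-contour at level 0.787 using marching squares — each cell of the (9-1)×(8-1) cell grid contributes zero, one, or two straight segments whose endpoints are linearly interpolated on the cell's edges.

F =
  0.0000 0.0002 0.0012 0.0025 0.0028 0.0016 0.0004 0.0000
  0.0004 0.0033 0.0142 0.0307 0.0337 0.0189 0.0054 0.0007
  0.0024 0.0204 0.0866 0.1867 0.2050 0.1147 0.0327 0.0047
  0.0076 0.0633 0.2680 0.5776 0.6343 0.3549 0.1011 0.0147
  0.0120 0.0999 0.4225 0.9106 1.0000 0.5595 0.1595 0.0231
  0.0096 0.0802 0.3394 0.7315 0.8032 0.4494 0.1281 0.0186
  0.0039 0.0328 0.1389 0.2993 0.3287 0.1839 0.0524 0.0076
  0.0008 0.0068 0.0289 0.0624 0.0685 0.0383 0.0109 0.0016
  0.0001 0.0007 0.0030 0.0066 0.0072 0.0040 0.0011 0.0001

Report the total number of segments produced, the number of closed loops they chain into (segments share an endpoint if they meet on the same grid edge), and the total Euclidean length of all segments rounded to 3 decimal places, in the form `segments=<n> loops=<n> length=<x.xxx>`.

segments=8 loops=1 length=5.175

cell (3,2): code 0100 → (3.629,3.000)–(4.000,2.747)
cell (3,3): code 1100 → (3.418,4.000)–(3.629,3.000)
cell (3,4): code 1000 → (4.000,4.484)–(3.418,4.000)
cell (4,2): code 0010 → (4.000,2.747)–(4.690,3.000)
cell (4,3): code 0111 → (4.690,3.000)–(5.000,3.774)
cell (4,4): code 1001 → (5.000,4.046)–(4.000,4.484)
cell (5,3): code 0010 → (5.000,3.774)–(5.034,4.000)
cell (5,4): code 0001 → (5.034,4.000)–(5.000,4.046)
total: 8 segments, chained into 1 closed loop(s), length Σ = 5.174533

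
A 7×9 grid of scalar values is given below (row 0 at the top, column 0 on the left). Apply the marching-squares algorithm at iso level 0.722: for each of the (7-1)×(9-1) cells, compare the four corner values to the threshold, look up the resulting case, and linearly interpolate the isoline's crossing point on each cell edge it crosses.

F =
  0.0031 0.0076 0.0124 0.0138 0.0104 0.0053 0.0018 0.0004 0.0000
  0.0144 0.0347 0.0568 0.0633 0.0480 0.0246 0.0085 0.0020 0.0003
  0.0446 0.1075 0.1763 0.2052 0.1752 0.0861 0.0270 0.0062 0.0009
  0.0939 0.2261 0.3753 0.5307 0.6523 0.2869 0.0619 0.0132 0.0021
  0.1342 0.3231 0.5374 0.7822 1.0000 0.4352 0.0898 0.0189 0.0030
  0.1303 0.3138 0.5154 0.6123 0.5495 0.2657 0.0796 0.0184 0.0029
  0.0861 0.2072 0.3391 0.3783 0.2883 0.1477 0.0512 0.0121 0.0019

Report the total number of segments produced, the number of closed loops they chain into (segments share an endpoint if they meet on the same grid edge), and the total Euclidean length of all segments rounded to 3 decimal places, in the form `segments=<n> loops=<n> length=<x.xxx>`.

cell (3,2): code 0100 → (3.761,3.000)–(4.000,2.754)
cell (3,3): code 1100 → (3.200,4.000)–(3.761,3.000)
cell (3,4): code 1000 → (4.000,4.492)–(3.200,4.000)
cell (4,2): code 0010 → (4.000,2.754)–(4.354,3.000)
cell (4,3): code 0011 → (4.354,3.000)–(4.617,4.000)
cell (4,4): code 0001 → (4.617,4.000)–(4.000,4.492)
total: 6 segments, chained into 1 closed loop(s), length Σ = 4.682884

segments=6 loops=1 length=4.683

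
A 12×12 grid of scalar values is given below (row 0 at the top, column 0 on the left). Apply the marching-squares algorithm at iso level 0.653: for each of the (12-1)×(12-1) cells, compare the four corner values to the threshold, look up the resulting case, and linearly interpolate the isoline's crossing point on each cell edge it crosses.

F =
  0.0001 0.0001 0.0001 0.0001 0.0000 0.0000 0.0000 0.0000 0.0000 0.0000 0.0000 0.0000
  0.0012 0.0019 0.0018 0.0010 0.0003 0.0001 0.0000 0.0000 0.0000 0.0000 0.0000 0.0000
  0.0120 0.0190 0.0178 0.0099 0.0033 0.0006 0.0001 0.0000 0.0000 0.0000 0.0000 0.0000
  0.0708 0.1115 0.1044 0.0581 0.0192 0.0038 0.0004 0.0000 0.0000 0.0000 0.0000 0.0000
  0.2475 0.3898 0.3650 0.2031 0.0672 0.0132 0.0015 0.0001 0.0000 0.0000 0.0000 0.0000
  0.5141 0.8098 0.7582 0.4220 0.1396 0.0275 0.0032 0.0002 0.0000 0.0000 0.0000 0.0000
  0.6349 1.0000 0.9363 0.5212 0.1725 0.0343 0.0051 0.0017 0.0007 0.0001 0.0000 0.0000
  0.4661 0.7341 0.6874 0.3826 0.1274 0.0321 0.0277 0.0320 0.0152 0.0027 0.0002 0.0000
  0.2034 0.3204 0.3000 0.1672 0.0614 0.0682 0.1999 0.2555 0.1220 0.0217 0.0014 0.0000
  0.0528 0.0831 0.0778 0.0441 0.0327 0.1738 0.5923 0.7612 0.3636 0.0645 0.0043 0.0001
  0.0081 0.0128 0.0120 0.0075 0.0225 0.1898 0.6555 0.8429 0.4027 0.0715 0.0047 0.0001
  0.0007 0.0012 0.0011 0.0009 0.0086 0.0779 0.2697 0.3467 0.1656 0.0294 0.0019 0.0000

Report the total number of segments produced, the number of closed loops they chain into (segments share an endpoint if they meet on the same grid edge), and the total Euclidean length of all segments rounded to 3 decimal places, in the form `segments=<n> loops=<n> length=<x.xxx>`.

cell (4,0): code 0100 → (4.627,1.000)–(5.000,0.470)
cell (4,1): code 1100 → (4.732,2.000)–(4.627,1.000)
cell (4,2): code 1000 → (5.000,2.313)–(4.732,2.000)
cell (5,0): code 0110 → (5.000,0.470)–(6.000,0.050)
cell (5,2): code 1001 → (6.000,2.682)–(5.000,2.313)
cell (6,0): code 0110 → (6.000,0.050)–(7.000,0.697)
cell (6,2): code 1001 → (7.000,2.113)–(6.000,2.682)
cell (7,0): code 0010 → (7.000,0.697)–(7.196,1.000)
cell (7,1): code 0011 → (7.196,1.000)–(7.089,2.000)
cell (7,2): code 0001 → (7.089,2.000)–(7.000,2.113)
cell (8,6): code 0100 → (8.786,7.000)–(9.000,6.359)
cell (8,7): code 1000 → (9.000,7.272)–(8.786,7.000)
cell (9,5): code 0100 → (9.960,6.000)–(10.000,5.995)
cell (9,6): code 1110 → (9.000,6.359)–(9.960,6.000)
cell (9,7): code 1001 → (10.000,7.431)–(9.000,7.272)
cell (10,5): code 0010 → (10.000,5.995)–(10.006,6.000)
cell (10,6): code 0011 → (10.006,6.000)–(10.383,7.000)
cell (10,7): code 0001 → (10.383,7.000)–(10.000,7.431)
total: 18 segments, chained into 2 closed loop(s), length Σ = 12.821935

segments=18 loops=2 length=12.822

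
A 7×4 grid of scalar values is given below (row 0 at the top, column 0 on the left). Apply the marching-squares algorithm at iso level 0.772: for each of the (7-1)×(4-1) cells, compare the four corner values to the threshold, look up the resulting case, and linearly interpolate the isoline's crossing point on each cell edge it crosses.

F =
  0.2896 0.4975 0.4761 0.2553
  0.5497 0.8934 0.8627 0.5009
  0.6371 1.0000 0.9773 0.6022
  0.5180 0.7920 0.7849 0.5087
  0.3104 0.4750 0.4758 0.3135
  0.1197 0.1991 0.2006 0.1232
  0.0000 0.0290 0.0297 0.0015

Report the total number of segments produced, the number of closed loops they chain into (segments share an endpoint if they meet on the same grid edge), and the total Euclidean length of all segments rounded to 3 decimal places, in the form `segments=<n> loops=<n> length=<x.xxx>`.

segments=10 loops=1 length=7.315

cell (0,0): code 0100 → (0.693,1.000)–(1.000,0.647)
cell (0,1): code 1100 → (0.765,2.000)–(0.693,1.000)
cell (0,2): code 1000 → (1.000,2.251)–(0.765,2.000)
cell (1,0): code 0110 → (1.000,0.647)–(2.000,0.372)
cell (1,2): code 1001 → (2.000,2.547)–(1.000,2.251)
cell (2,0): code 0110 → (2.000,0.372)–(3.000,0.927)
cell (2,2): code 1001 → (3.000,2.047)–(2.000,2.547)
cell (3,0): code 0010 → (3.000,0.927)–(3.063,1.000)
cell (3,1): code 0011 → (3.063,1.000)–(3.042,2.000)
cell (3,2): code 0001 → (3.042,2.000)–(3.000,2.047)
total: 10 segments, chained into 1 closed loop(s), length Σ = 7.315373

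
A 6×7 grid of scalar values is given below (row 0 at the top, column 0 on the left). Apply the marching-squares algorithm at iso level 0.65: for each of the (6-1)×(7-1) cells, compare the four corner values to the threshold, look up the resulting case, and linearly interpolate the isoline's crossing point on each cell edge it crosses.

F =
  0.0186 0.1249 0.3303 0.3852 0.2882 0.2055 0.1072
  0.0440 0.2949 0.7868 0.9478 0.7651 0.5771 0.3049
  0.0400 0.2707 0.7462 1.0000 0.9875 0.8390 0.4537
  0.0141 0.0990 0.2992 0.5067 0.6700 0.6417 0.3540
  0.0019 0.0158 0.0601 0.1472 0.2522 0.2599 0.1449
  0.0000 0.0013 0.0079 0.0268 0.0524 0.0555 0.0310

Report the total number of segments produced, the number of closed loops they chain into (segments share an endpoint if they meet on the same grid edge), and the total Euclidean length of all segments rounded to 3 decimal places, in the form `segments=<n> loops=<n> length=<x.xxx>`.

cell (0,1): code 0100 → (0.700,2.000)–(1.000,1.722)
cell (0,2): code 1100 → (0.471,3.000)–(0.700,2.000)
cell (0,3): code 1100 → (0.759,4.000)–(0.471,3.000)
cell (0,4): code 1000 → (1.000,4.612)–(0.759,4.000)
cell (1,1): code 0110 → (1.000,1.722)–(2.000,1.798)
cell (1,4): code 1101 → (1.278,5.000)–(1.000,4.612)
cell (1,5): code 1000 → (2.000,5.491)–(1.278,5.000)
cell (2,1): code 0010 → (2.000,1.798)–(2.215,2.000)
cell (2,2): code 0011 → (2.215,2.000)–(2.710,3.000)
cell (2,3): code 0111 → (2.710,3.000)–(3.000,3.878)
cell (2,4): code 1011 → (3.000,4.707)–(2.958,5.000)
cell (2,5): code 0001 → (2.958,5.000)–(2.000,5.491)
cell (3,3): code 0010 → (3.000,3.878)–(3.048,4.000)
cell (3,4): code 0001 → (3.048,4.000)–(3.000,4.707)
total: 14 segments, chained into 1 closed loop(s), length Σ = 10.033937

segments=14 loops=1 length=10.034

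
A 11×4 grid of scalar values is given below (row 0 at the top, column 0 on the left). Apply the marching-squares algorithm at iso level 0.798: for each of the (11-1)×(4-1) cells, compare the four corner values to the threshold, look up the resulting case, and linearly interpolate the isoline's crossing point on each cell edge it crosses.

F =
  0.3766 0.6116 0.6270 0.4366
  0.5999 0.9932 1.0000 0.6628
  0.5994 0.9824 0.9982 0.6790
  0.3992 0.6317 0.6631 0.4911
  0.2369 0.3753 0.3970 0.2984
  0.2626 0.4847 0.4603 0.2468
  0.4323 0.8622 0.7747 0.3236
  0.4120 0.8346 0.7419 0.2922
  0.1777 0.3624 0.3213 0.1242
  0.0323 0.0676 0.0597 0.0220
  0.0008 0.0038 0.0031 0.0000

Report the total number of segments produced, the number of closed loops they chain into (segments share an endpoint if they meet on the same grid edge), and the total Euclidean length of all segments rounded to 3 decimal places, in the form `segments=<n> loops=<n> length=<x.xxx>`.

segments=14 loops=2 length=10.659

cell (0,0): code 0100 → (0.488,1.000)–(1.000,0.504)
cell (0,1): code 1100 → (0.458,2.000)–(0.488,1.000)
cell (0,2): code 1000 → (1.000,2.599)–(0.458,2.000)
cell (1,0): code 0110 → (1.000,0.504)–(2.000,0.519)
cell (1,2): code 1001 → (2.000,2.627)–(1.000,2.599)
cell (2,0): code 0010 → (2.000,0.519)–(2.526,1.000)
cell (2,1): code 0011 → (2.526,1.000)–(2.597,2.000)
cell (2,2): code 0001 → (2.597,2.000)–(2.000,2.627)
cell (5,0): code 0100 → (5.830,1.000)–(6.000,0.851)
cell (5,1): code 1000 → (6.000,1.734)–(5.830,1.000)
cell (6,0): code 0110 → (6.000,0.851)–(7.000,0.913)
cell (6,1): code 1001 → (7.000,1.395)–(6.000,1.734)
cell (7,0): code 0010 → (7.000,0.913)–(7.078,1.000)
cell (7,1): code 0001 → (7.078,1.000)–(7.000,1.395)
total: 14 segments, chained into 2 closed loop(s), length Σ = 10.658847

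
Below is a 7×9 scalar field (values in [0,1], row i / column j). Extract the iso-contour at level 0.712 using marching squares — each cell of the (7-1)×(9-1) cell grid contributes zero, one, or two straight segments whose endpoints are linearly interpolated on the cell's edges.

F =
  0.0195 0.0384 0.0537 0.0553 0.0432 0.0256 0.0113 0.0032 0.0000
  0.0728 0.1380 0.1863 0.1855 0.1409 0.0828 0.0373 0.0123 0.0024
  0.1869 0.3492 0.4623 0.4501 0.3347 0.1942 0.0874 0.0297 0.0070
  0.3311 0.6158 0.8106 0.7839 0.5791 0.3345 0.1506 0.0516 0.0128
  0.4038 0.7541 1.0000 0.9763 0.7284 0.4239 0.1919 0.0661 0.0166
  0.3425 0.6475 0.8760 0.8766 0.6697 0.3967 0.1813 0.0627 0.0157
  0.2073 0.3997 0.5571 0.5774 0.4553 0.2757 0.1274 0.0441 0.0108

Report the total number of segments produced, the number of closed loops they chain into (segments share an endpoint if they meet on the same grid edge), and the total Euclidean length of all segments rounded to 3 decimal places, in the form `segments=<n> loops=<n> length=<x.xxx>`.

cell (2,1): code 0100 → (2.717,2.000)–(3.000,1.494)
cell (2,2): code 1100 → (2.785,3.000)–(2.717,2.000)
cell (2,3): code 1000 → (3.000,3.351)–(2.785,3.000)
cell (3,0): code 0100 → (3.696,1.000)–(4.000,0.880)
cell (3,1): code 1110 → (3.000,1.494)–(3.696,1.000)
cell (3,3): code 1101 → (3.890,4.000)–(3.000,3.351)
cell (3,4): code 1000 → (4.000,4.054)–(3.890,4.000)
cell (4,0): code 0010 → (4.000,0.880)–(4.395,1.000)
cell (4,1): code 0111 → (4.395,1.000)–(5.000,1.282)
cell (4,3): code 1011 → (5.000,3.796)–(4.279,4.000)
cell (4,4): code 0001 → (4.279,4.000)–(4.000,4.054)
cell (5,1): code 0010 → (5.000,1.282)–(5.514,2.000)
cell (5,2): code 0011 → (5.514,2.000)–(5.550,3.000)
cell (5,3): code 0001 → (5.550,3.000)–(5.000,3.796)
total: 14 segments, chained into 1 closed loop(s), length Σ = 9.363285

segments=14 loops=1 length=9.363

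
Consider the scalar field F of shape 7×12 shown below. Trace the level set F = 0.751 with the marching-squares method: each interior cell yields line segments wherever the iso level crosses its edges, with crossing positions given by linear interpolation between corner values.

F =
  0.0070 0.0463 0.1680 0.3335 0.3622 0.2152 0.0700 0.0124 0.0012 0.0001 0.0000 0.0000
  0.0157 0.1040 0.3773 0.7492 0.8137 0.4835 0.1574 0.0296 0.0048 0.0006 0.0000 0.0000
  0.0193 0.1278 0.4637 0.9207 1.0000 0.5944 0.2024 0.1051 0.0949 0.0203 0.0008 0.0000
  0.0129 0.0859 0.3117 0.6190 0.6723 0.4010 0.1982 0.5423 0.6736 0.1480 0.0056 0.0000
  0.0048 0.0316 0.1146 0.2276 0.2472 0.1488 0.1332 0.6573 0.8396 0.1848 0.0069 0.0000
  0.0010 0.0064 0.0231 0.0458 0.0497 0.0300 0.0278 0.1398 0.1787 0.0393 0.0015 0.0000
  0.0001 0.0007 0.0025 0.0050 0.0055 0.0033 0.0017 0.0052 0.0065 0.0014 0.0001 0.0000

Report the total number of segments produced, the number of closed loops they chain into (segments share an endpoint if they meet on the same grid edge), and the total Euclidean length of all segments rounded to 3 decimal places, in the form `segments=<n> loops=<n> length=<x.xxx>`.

segments=12 loops=2 length=8.027

cell (0,3): code 0100 → (0.861,4.000)–(1.000,3.028)
cell (0,4): code 1000 → (1.000,4.190)–(0.861,4.000)
cell (1,2): code 0100 → (1.010,3.000)–(2.000,2.629)
cell (1,3): code 1110 → (1.000,3.028)–(1.010,3.000)
cell (1,4): code 1001 → (2.000,4.614)–(1.000,4.190)
cell (2,2): code 0010 → (2.000,2.629)–(2.562,3.000)
cell (2,3): code 0011 → (2.562,3.000)–(2.760,4.000)
cell (2,4): code 0001 → (2.760,4.000)–(2.000,4.614)
cell (3,7): code 0100 → (3.466,8.000)–(4.000,7.514)
cell (3,8): code 1000 → (4.000,8.135)–(3.466,8.000)
cell (4,7): code 0010 → (4.000,7.514)–(4.134,8.000)
cell (4,8): code 0001 → (4.134,8.000)–(4.000,8.135)
total: 12 segments, chained into 2 closed loop(s), length Σ = 8.027347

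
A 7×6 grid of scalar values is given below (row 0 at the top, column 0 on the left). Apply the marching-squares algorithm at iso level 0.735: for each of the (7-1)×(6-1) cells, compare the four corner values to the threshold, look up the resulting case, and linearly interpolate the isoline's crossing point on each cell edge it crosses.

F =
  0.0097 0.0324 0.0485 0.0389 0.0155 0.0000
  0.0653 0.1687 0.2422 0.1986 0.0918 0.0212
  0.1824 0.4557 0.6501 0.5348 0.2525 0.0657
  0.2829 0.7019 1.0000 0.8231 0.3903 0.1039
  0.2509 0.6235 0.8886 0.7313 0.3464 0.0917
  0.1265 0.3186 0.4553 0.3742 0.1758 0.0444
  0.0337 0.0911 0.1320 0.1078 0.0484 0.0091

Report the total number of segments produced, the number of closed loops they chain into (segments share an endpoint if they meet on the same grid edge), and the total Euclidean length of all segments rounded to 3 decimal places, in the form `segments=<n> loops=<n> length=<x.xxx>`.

cell (2,1): code 0100 → (2.243,2.000)–(3.000,1.111)
cell (2,2): code 1100 → (2.694,3.000)–(2.243,2.000)
cell (2,3): code 1000 → (3.000,3.204)–(2.694,3.000)
cell (3,1): code 0110 → (3.000,1.111)–(4.000,1.421)
cell (3,2): code 1011 → (4.000,2.976)–(3.960,3.000)
cell (3,3): code 0001 → (3.960,3.000)–(3.000,3.204)
cell (4,1): code 0010 → (4.000,1.421)–(4.354,2.000)
cell (4,2): code 0001 → (4.354,2.000)–(4.000,2.976)
total: 8 segments, chained into 1 closed loop(s), length Σ = 6.424935

segments=8 loops=1 length=6.425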